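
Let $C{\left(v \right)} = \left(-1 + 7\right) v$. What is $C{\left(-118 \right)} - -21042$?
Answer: $20334$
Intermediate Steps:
$C{\left(v \right)} = 6 v$
$C{\left(-118 \right)} - -21042 = 6 \left(-118\right) - -21042 = -708 + 21042 = 20334$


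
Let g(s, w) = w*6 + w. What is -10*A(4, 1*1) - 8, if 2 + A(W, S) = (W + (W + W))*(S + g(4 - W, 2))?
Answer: -1788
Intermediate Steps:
g(s, w) = 7*w (g(s, w) = 6*w + w = 7*w)
A(W, S) = -2 + 3*W*(14 + S) (A(W, S) = -2 + (W + (W + W))*(S + 7*2) = -2 + (W + 2*W)*(S + 14) = -2 + (3*W)*(14 + S) = -2 + 3*W*(14 + S))
-10*A(4, 1*1) - 8 = -10*(-2 + 42*4 + 3*(1*1)*4) - 8 = -10*(-2 + 168 + 3*1*4) - 8 = -10*(-2 + 168 + 12) - 8 = -10*178 - 8 = -1780 - 8 = -1788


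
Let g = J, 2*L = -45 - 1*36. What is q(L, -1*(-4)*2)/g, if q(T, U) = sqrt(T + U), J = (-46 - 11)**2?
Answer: I*sqrt(130)/6498 ≈ 0.0017547*I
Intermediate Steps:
L = -81/2 (L = (-45 - 1*36)/2 = (-45 - 36)/2 = (1/2)*(-81) = -81/2 ≈ -40.500)
J = 3249 (J = (-57)**2 = 3249)
g = 3249
q(L, -1*(-4)*2)/g = sqrt(-81/2 - 1*(-4)*2)/3249 = sqrt(-81/2 + 4*2)*(1/3249) = sqrt(-81/2 + 8)*(1/3249) = sqrt(-65/2)*(1/3249) = (I*sqrt(130)/2)*(1/3249) = I*sqrt(130)/6498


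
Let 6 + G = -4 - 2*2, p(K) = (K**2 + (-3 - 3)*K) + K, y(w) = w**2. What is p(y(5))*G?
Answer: -7000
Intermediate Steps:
p(K) = K**2 - 5*K (p(K) = (K**2 - 6*K) + K = K**2 - 5*K)
G = -14 (G = -6 + (-4 - 2*2) = -6 + (-4 - 4) = -6 - 8 = -14)
p(y(5))*G = (5**2*(-5 + 5**2))*(-14) = (25*(-5 + 25))*(-14) = (25*20)*(-14) = 500*(-14) = -7000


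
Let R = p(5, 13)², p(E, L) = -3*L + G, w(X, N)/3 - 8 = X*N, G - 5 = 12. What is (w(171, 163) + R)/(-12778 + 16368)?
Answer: 84127/3590 ≈ 23.434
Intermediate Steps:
G = 17 (G = 5 + 12 = 17)
w(X, N) = 24 + 3*N*X (w(X, N) = 24 + 3*(X*N) = 24 + 3*(N*X) = 24 + 3*N*X)
p(E, L) = 17 - 3*L (p(E, L) = -3*L + 17 = 17 - 3*L)
R = 484 (R = (17 - 3*13)² = (17 - 39)² = (-22)² = 484)
(w(171, 163) + R)/(-12778 + 16368) = ((24 + 3*163*171) + 484)/(-12778 + 16368) = ((24 + 83619) + 484)/3590 = (83643 + 484)*(1/3590) = 84127*(1/3590) = 84127/3590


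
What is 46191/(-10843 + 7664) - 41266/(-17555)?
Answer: -679698391/55807345 ≈ -12.179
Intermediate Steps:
46191/(-10843 + 7664) - 41266/(-17555) = 46191/(-3179) - 41266*(-1/17555) = 46191*(-1/3179) + 41266/17555 = -46191/3179 + 41266/17555 = -679698391/55807345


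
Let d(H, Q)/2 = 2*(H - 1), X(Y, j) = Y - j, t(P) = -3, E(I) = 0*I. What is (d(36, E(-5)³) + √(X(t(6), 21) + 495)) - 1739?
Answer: -1599 + √471 ≈ -1577.3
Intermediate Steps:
E(I) = 0
d(H, Q) = -4 + 4*H (d(H, Q) = 2*(2*(H - 1)) = 2*(2*(-1 + H)) = 2*(-2 + 2*H) = -4 + 4*H)
(d(36, E(-5)³) + √(X(t(6), 21) + 495)) - 1739 = ((-4 + 4*36) + √((-3 - 1*21) + 495)) - 1739 = ((-4 + 144) + √((-3 - 21) + 495)) - 1739 = (140 + √(-24 + 495)) - 1739 = (140 + √471) - 1739 = -1599 + √471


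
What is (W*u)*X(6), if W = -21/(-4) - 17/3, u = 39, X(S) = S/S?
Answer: -65/4 ≈ -16.250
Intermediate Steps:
X(S) = 1
W = -5/12 (W = -21*(-¼) - 17*⅓ = 21/4 - 17/3 = -5/12 ≈ -0.41667)
(W*u)*X(6) = -5/12*39*1 = -65/4*1 = -65/4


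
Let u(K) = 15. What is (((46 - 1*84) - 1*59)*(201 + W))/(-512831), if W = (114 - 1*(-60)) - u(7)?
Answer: 34920/512831 ≈ 0.068093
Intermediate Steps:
W = 159 (W = (114 - 1*(-60)) - 1*15 = (114 + 60) - 15 = 174 - 15 = 159)
(((46 - 1*84) - 1*59)*(201 + W))/(-512831) = (((46 - 1*84) - 1*59)*(201 + 159))/(-512831) = (((46 - 84) - 59)*360)*(-1/512831) = ((-38 - 59)*360)*(-1/512831) = -97*360*(-1/512831) = -34920*(-1/512831) = 34920/512831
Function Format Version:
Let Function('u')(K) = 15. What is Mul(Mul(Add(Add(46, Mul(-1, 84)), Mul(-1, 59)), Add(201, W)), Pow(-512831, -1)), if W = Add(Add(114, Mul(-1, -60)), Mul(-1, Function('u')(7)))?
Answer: Rational(34920, 512831) ≈ 0.068093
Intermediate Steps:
W = 159 (W = Add(Add(114, Mul(-1, -60)), Mul(-1, 15)) = Add(Add(114, 60), -15) = Add(174, -15) = 159)
Mul(Mul(Add(Add(46, Mul(-1, 84)), Mul(-1, 59)), Add(201, W)), Pow(-512831, -1)) = Mul(Mul(Add(Add(46, Mul(-1, 84)), Mul(-1, 59)), Add(201, 159)), Pow(-512831, -1)) = Mul(Mul(Add(Add(46, -84), -59), 360), Rational(-1, 512831)) = Mul(Mul(Add(-38, -59), 360), Rational(-1, 512831)) = Mul(Mul(-97, 360), Rational(-1, 512831)) = Mul(-34920, Rational(-1, 512831)) = Rational(34920, 512831)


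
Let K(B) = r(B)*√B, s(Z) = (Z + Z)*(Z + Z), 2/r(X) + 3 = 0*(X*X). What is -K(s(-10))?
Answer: 40/3 ≈ 13.333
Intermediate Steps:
r(X) = -⅔ (r(X) = 2/(-3 + 0*(X*X)) = 2/(-3 + 0*X²) = 2/(-3 + 0) = 2/(-3) = 2*(-⅓) = -⅔)
s(Z) = 4*Z² (s(Z) = (2*Z)*(2*Z) = 4*Z²)
K(B) = -2*√B/3
-K(s(-10)) = -(-2)*√(4*(-10)²)/3 = -(-2)*√(4*100)/3 = -(-2)*√400/3 = -(-2)*20/3 = -1*(-40/3) = 40/3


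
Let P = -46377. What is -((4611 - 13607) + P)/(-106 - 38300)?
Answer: -55373/38406 ≈ -1.4418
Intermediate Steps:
-((4611 - 13607) + P)/(-106 - 38300) = -((4611 - 13607) - 46377)/(-106 - 38300) = -(-8996 - 46377)/(-38406) = -(-55373)*(-1)/38406 = -1*55373/38406 = -55373/38406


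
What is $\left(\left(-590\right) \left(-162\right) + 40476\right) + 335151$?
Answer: $471207$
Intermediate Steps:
$\left(\left(-590\right) \left(-162\right) + 40476\right) + 335151 = \left(95580 + 40476\right) + 335151 = 136056 + 335151 = 471207$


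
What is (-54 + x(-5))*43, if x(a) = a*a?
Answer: -1247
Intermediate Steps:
x(a) = a²
(-54 + x(-5))*43 = (-54 + (-5)²)*43 = (-54 + 25)*43 = -29*43 = -1247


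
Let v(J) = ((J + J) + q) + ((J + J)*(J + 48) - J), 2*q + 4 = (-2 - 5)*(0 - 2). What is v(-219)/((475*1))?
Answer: 74684/475 ≈ 157.23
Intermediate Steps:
q = 5 (q = -2 + ((-2 - 5)*(0 - 2))/2 = -2 + (-7*(-2))/2 = -2 + (½)*14 = -2 + 7 = 5)
v(J) = 5 + J + 2*J*(48 + J) (v(J) = ((J + J) + 5) + ((J + J)*(J + 48) - J) = (2*J + 5) + ((2*J)*(48 + J) - J) = (5 + 2*J) + (2*J*(48 + J) - J) = (5 + 2*J) + (-J + 2*J*(48 + J)) = 5 + J + 2*J*(48 + J))
v(-219)/((475*1)) = (5 + 2*(-219)² + 97*(-219))/((475*1)) = (5 + 2*47961 - 21243)/475 = (5 + 95922 - 21243)*(1/475) = 74684*(1/475) = 74684/475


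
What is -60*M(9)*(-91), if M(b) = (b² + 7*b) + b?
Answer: 835380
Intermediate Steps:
M(b) = b² + 8*b
-60*M(9)*(-91) = -540*(8 + 9)*(-91) = -540*17*(-91) = -60*153*(-91) = -9180*(-91) = 835380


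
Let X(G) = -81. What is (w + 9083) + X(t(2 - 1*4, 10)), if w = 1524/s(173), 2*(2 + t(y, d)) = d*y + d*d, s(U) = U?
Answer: 1558870/173 ≈ 9010.8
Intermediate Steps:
t(y, d) = -2 + d**2/2 + d*y/2 (t(y, d) = -2 + (d*y + d*d)/2 = -2 + (d*y + d**2)/2 = -2 + (d**2 + d*y)/2 = -2 + (d**2/2 + d*y/2) = -2 + d**2/2 + d*y/2)
w = 1524/173 ≈ 8.8092
(w + 9083) + X(t(2 - 1*4, 10)) = (1524/173 + 9083) - 81 = 1572883/173 - 81 = 1558870/173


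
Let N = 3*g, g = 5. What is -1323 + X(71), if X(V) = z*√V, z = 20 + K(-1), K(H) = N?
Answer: -1323 + 35*√71 ≈ -1028.1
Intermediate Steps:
N = 15 (N = 3*5 = 15)
K(H) = 15
z = 35 (z = 20 + 15 = 35)
X(V) = 35*√V
-1323 + X(71) = -1323 + 35*√71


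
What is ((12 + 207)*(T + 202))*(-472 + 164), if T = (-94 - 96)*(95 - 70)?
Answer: 306771696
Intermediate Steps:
T = -4750 (T = -190*25 = -4750)
((12 + 207)*(T + 202))*(-472 + 164) = ((12 + 207)*(-4750 + 202))*(-472 + 164) = (219*(-4548))*(-308) = -996012*(-308) = 306771696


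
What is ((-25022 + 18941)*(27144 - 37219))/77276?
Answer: 61266075/77276 ≈ 792.82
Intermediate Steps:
((-25022 + 18941)*(27144 - 37219))/77276 = -6081*(-10075)*(1/77276) = 61266075*(1/77276) = 61266075/77276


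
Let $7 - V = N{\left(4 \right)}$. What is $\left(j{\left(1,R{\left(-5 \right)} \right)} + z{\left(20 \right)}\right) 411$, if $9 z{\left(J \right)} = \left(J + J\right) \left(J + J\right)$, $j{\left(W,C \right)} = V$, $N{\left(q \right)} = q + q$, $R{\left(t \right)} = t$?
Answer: $\frac{217967}{3} \approx 72656.0$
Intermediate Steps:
$N{\left(q \right)} = 2 q$
$V = -1$ ($V = 7 - 2 \cdot 4 = 7 - 8 = -1$)
$j{\left(W,C \right)} = -1$
$z{\left(J \right)} = \frac{4 J^{2}}{9}$ ($z{\left(J \right)} = \frac{\left(J + J\right) \left(J + J\right)}{9} = \frac{2 J 2 J}{9} = \frac{4 J^{2}}{9}$)
$\left(j{\left(1,R{\left(-5 \right)} \right)} + z{\left(20 \right)}\right) 411 = \left(-1 + \frac{4 \cdot 20^{2}}{9}\right) 411 = \left(-1 + \frac{4}{9} \cdot 400\right) 411 = \left(-1 + \frac{1600}{9}\right) 411 = \frac{1591}{9} \cdot 411 = \frac{217967}{3}$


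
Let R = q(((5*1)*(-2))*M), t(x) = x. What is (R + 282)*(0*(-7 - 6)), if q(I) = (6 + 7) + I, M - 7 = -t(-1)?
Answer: 0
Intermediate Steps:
M = 8 (M = 7 - 1*(-1) = 7 + 1 = 8)
q(I) = 13 + I
R = -67 (R = 13 + ((5*1)*(-2))*8 = 13 + (5*(-2))*8 = 13 - 10*8 = 13 - 80 = -67)
(R + 282)*(0*(-7 - 6)) = (-67 + 282)*(0*(-7 - 6)) = 215*(0*(-13)) = 215*0 = 0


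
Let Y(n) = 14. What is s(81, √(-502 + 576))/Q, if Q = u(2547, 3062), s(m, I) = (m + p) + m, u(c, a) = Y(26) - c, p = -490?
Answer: 328/2533 ≈ 0.12949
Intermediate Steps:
u(c, a) = 14 - c
s(m, I) = -490 + 2*m (s(m, I) = (m - 490) + m = (-490 + m) + m = -490 + 2*m)
Q = -2533 (Q = 14 - 1*2547 = 14 - 2547 = -2533)
s(81, √(-502 + 576))/Q = (-490 + 2*81)/(-2533) = (-490 + 162)*(-1/2533) = -328*(-1/2533) = 328/2533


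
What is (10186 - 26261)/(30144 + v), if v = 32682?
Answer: -16075/62826 ≈ -0.25587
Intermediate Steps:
(10186 - 26261)/(30144 + v) = (10186 - 26261)/(30144 + 32682) = -16075/62826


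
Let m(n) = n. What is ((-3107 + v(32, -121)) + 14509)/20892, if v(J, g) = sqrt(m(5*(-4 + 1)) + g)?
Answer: 5701/10446 + I*sqrt(34)/10446 ≈ 0.54576 + 0.0005582*I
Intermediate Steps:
v(J, g) = sqrt(-15 + g) (v(J, g) = sqrt(5*(-4 + 1) + g) = sqrt(5*(-3) + g) = sqrt(-15 + g))
((-3107 + v(32, -121)) + 14509)/20892 = ((-3107 + sqrt(-15 - 121)) + 14509)/20892 = ((-3107 + sqrt(-136)) + 14509)*(1/20892) = ((-3107 + 2*I*sqrt(34)) + 14509)*(1/20892) = (11402 + 2*I*sqrt(34))*(1/20892) = 5701/10446 + I*sqrt(34)/10446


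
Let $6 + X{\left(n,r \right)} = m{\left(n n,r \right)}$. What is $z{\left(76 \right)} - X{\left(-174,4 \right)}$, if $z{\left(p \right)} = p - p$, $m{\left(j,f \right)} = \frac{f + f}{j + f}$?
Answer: $\frac{22709}{3785} \approx 5.9997$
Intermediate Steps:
$m{\left(j,f \right)} = \frac{2 f}{f + j}$
$z{\left(p \right)} = 0$
$X{\left(n,r \right)} = -6 + \frac{2 r}{r + n^{2}}$ ($X{\left(n,r \right)} = -6 + \frac{2 r}{r + n n} = -6 + \frac{2 r}{r + n^{2}}$)
$z{\left(76 \right)} - X{\left(-174,4 \right)} = 0 - \frac{2 \left(- 3 \left(-174\right)^{2} - 8\right)}{4 + \left(-174\right)^{2}} = 0 - \frac{2 \left(\left(-3\right) 30276 - 8\right)}{4 + 30276} = 0 - \frac{2 \left(-90828 - 8\right)}{30280} = 0 - 2 \cdot \frac{1}{30280} \left(-90836\right) = 0 - - \frac{22709}{3785} = 0 + \frac{22709}{3785} = \frac{22709}{3785}$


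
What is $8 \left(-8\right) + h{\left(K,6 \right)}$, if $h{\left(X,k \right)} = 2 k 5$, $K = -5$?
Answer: $-4$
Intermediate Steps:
$h{\left(X,k \right)} = 10 k$
$8 \left(-8\right) + h{\left(K,6 \right)} = 8 \left(-8\right) + 10 \cdot 6 = -64 + 60 = -4$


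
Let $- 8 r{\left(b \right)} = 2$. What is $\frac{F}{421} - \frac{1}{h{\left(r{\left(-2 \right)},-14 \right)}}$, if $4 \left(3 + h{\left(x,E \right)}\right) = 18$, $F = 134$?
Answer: $- \frac{440}{1263} \approx -0.34838$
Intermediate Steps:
$r{\left(b \right)} = - \frac{1}{4}$ ($r{\left(b \right)} = \left(- \frac{1}{8}\right) 2 = - \frac{1}{4}$)
$h{\left(x,E \right)} = \frac{3}{2}$ ($h{\left(x,E \right)} = -3 + \frac{1}{4} \cdot 18 = -3 + \frac{9}{2} = \frac{3}{2}$)
$\frac{F}{421} - \frac{1}{h{\left(r{\left(-2 \right)},-14 \right)}} = \frac{134}{421} - \frac{1}{\frac{3}{2}} = 134 \cdot \frac{1}{421} - \frac{2}{3} = \frac{134}{421} - \frac{2}{3} = - \frac{440}{1263}$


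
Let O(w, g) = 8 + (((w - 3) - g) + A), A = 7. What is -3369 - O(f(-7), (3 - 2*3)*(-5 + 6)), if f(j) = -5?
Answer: -3379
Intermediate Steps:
O(w, g) = 12 + w - g (O(w, g) = 8 + (((w - 3) - g) + 7) = 8 + (((-3 + w) - g) + 7) = 8 + ((-3 + w - g) + 7) = 8 + (4 + w - g) = 12 + w - g)
-3369 - O(f(-7), (3 - 2*3)*(-5 + 6)) = -3369 - (12 - 5 - (3 - 2*3)*(-5 + 6)) = -3369 - (12 - 5 - (3 - 6)) = -3369 - (12 - 5 - (-3)) = -3369 - (12 - 5 - 1*(-3)) = -3369 - (12 - 5 + 3) = -3369 - 1*10 = -3369 - 10 = -3379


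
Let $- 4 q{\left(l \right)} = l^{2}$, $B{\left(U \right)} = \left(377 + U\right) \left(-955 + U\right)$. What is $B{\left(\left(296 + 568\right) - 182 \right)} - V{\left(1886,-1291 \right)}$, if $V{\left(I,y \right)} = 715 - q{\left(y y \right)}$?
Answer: $- \frac{2777826715049}{4} \approx -6.9446 \cdot 10^{11}$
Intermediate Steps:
$B{\left(U \right)} = \left(-955 + U\right) \left(377 + U\right)$
$q{\left(l \right)} = - \frac{l^{2}}{4}$
$V{\left(I,y \right)} = 715 + \frac{y^{4}}{4}$ ($V{\left(I,y \right)} = 715 - - \frac{\left(y y\right)^{2}}{4} = 715 - - \frac{\left(y^{2}\right)^{2}}{4} = 715 - - \frac{y^{4}}{4} = 715 + \frac{y^{4}}{4}$)
$B{\left(\left(296 + 568\right) - 182 \right)} - V{\left(1886,-1291 \right)} = \left(-360035 + \left(\left(296 + 568\right) - 182\right)^{2} - 578 \left(\left(296 + 568\right) - 182\right)\right) - \left(715 + \frac{\left(-1291\right)^{4}}{4}\right) = \left(-360035 + \left(864 - 182\right)^{2} - 578 \left(864 - 182\right)\right) - \left(715 + \frac{1}{4} \cdot 2777825555761\right) = \left(-360035 + 682^{2} - 394196\right) - \left(715 + \frac{2777825555761}{4}\right) = \left(-360035 + 465124 - 394196\right) - \frac{2777825558621}{4} = -289107 - \frac{2777825558621}{4} = - \frac{2777826715049}{4}$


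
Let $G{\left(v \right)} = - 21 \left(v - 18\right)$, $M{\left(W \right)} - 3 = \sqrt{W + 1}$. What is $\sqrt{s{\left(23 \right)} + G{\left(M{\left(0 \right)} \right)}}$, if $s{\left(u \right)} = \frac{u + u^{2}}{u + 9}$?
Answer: $\frac{\sqrt{1245}}{2} \approx 17.642$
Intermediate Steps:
$s{\left(u \right)} = \frac{u + u^{2}}{9 + u}$
$M{\left(W \right)} = 3 + \sqrt{1 + W}$ ($M{\left(W \right)} = 3 + \sqrt{W + 1} = 3 + \sqrt{1 + W}$)
$G{\left(v \right)} = 378 - 21 v$ ($G{\left(v \right)} = - 21 \left(-18 + v\right) = 378 - 21 v$)
$\sqrt{s{\left(23 \right)} + G{\left(M{\left(0 \right)} \right)}} = \sqrt{\frac{23 \left(1 + 23\right)}{9 + 23} + \left(378 - 21 \left(3 + \sqrt{1 + 0}\right)\right)} = \sqrt{23 \cdot \frac{1}{32} \cdot 24 + \left(378 - 21 \left(3 + \sqrt{1}\right)\right)} = \sqrt{23 \cdot \frac{1}{32} \cdot 24 + \left(378 - 21 \left(3 + 1\right)\right)} = \sqrt{\frac{69}{4} + \left(378 - 84\right)} = \sqrt{\frac{69}{4} + 294} = \sqrt{\frac{1245}{4}} = \frac{\sqrt{1245}}{2}$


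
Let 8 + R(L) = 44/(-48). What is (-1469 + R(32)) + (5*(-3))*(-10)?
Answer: -15935/12 ≈ -1327.9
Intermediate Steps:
R(L) = -107/12 (R(L) = -8 + 44/(-48) = -8 + 44*(-1/48) = -8 - 11/12 = -107/12)
(-1469 + R(32)) + (5*(-3))*(-10) = (-1469 - 107/12) + (5*(-3))*(-10) = -17735/12 - 15*(-10) = -17735/12 + 150 = -15935/12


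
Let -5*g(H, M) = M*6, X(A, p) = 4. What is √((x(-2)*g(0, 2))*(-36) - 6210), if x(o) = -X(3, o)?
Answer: 3*I*√18210/5 ≈ 80.967*I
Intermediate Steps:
g(H, M) = -6*M/5 (g(H, M) = -M*6/5 = -6*M/5)
x(o) = -4 (x(o) = -1*4 = -4)
√((x(-2)*g(0, 2))*(-36) - 6210) = √(-(-24)*2/5*(-36) - 6210) = √(-4*(-12/5)*(-36) - 6210) = √((48/5)*(-36) - 6210) = √(-1728/5 - 6210) = √(-32778/5) = 3*I*√18210/5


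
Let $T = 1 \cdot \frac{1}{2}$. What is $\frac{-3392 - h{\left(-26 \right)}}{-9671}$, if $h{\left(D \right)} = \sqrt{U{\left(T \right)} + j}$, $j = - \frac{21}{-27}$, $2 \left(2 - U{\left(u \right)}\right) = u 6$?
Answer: $\frac{3392}{9671} + \frac{\sqrt{46}}{58026} \approx 0.35086$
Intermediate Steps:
$T = \frac{1}{2}$ ($T = 1 \cdot \frac{1}{2} = \frac{1}{2} \approx 0.5$)
$U{\left(u \right)} = 2 - 3 u$ ($U{\left(u \right)} = 2 - \frac{u 6}{2} = 2 - \frac{6 u}{2} = 2 - 3 u$)
$j = \frac{7}{9}$ ($j = \left(-21\right) \left(- \frac{1}{27}\right) = \frac{7}{9} \approx 0.77778$)
$h{\left(D \right)} = \frac{\sqrt{46}}{6}$ ($h{\left(D \right)} = \sqrt{\left(2 - \frac{3}{2}\right) + \frac{7}{9}} = \sqrt{\frac{1}{2} + \frac{7}{9}} = \sqrt{\frac{23}{18}} = \frac{\sqrt{46}}{6}$)
$\frac{-3392 - h{\left(-26 \right)}}{-9671} = \frac{-3392 - \frac{\sqrt{46}}{6}}{-9671} = \left(-3392 - \frac{\sqrt{46}}{6}\right) \left(- \frac{1}{9671}\right) = \frac{3392}{9671} + \frac{\sqrt{46}}{58026}$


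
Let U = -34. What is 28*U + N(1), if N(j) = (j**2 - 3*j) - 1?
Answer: -955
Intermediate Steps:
N(j) = -1 + j**2 - 3*j
28*U + N(1) = 28*(-34) + (-1 + 1**2 - 3*1) = -952 + (-1 + 1 - 3) = -952 - 3 = -955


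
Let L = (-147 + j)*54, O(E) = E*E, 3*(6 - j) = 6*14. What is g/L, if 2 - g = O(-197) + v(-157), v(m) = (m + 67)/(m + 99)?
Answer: 562724/132327 ≈ 4.2525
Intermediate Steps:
j = -22 (j = 6 - 2*14 = 6 - ⅓*84 = 6 - 28 = -22)
O(E) = E²
L = -9126 (L = (-147 - 22)*54 = -169*54 = -9126)
v(m) = (67 + m)/(99 + m)
g = -1125448/29 (g = 2 - ((-197)² + (67 - 157)/(99 - 157)) = 2 - (38809 - 90/(-58)) = 2 - (38809 - 1/58*(-90)) = 2 - (38809 + 45/29) = 2 - 1*1125506/29 = 2 - 1125506/29 = -1125448/29 ≈ -38809.)
g/L = -1125448/29/(-9126) = -1125448/29*(-1/9126) = 562724/132327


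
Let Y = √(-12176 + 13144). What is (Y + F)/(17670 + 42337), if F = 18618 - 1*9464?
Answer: 398/2609 + 22*√2/60007 ≈ 0.15307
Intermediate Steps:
Y = 22*√2 (Y = √968 = 22*√2 ≈ 31.113)
F = 9154 (F = 18618 - 9464 = 9154)
(Y + F)/(17670 + 42337) = (22*√2 + 9154)/(17670 + 42337) = (9154 + 22*√2)/60007 = (9154 + 22*√2)*(1/60007) = 398/2609 + 22*√2/60007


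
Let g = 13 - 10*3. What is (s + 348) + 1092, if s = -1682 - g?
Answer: -225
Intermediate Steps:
g = -17 (g = 13 - 30 = -17)
s = -1665 (s = -1682 - 1*(-17) = -1682 + 17 = -1665)
(s + 348) + 1092 = (-1665 + 348) + 1092 = -1317 + 1092 = -225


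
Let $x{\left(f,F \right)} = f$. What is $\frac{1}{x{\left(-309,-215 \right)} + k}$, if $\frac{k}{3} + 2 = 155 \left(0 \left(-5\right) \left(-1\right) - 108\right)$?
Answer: $- \frac{1}{50535} \approx -1.9788 \cdot 10^{-5}$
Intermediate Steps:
$k = -50226$ ($k = -6 + 3 \cdot 155 \left(0 \left(-5\right) \left(-1\right) - 108\right) = -6 + 3 \cdot 155 \left(0 \left(-1\right) - 108\right) = -6 + 3 \cdot 155 \left(0 - 108\right) = -6 + 3 \cdot 155 \left(-108\right) = -6 + 3 \left(-16740\right) = -6 - 50220 = -50226$)
$\frac{1}{x{\left(-309,-215 \right)} + k} = \frac{1}{-309 - 50226} = \frac{1}{-50535} = - \frac{1}{50535}$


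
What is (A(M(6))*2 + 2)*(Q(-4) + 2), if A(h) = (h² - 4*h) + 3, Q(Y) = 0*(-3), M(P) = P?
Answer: 64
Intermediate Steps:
Q(Y) = 0
A(h) = 3 + h² - 4*h
(A(M(6))*2 + 2)*(Q(-4) + 2) = ((3 + 6² - 4*6)*2 + 2)*(0 + 2) = ((3 + 36 - 24)*2 + 2)*2 = (15*2 + 2)*2 = (30 + 2)*2 = 32*2 = 64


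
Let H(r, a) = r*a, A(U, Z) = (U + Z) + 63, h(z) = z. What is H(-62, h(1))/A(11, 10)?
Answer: -31/42 ≈ -0.73810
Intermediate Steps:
A(U, Z) = 63 + U + Z
H(r, a) = a*r
H(-62, h(1))/A(11, 10) = (1*(-62))/(63 + 11 + 10) = -62/84 = -62*1/84 = -31/42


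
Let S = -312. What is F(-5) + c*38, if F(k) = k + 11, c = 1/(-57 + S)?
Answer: 2176/369 ≈ 5.8970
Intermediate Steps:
c = -1/369 (c = 1/(-57 - 312) = 1/(-369) = -1/369 ≈ -0.0027100)
F(k) = 11 + k
F(-5) + c*38 = (11 - 5) - 1/369*38 = 6 - 38/369 = 2176/369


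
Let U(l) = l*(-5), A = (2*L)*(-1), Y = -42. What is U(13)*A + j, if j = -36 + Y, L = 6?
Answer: 702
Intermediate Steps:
j = -78 (j = -36 - 42 = -78)
A = -12 (A = (2*6)*(-1) = 12*(-1) = -12)
U(l) = -5*l
U(13)*A + j = -5*13*(-12) - 78 = -65*(-12) - 78 = 780 - 78 = 702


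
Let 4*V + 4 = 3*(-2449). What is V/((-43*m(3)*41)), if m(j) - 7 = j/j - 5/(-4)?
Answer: 7351/65231 ≈ 0.11269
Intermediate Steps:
m(j) = 37/4 (m(j) = 7 + (j/j - 5/(-4)) = 7 + (1 - 5*(-¼)) = 7 + (1 + 5/4) = 7 + 9/4 = 37/4)
V = -7351/4 (V = -1 + (3*(-2449))/4 = -1 + (¼)*(-7347) = -1 - 7347/4 = -7351/4 ≈ -1837.8)
V/((-43*m(3)*41)) = -7351/(4*(-43*37/4*41)) = -7351/(4*((-1591/4*41))) = -7351/(4*(-65231/4)) = -7351/4*(-4/65231) = 7351/65231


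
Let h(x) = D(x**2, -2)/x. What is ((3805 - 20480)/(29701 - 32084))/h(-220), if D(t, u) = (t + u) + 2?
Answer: -3335/104852 ≈ -0.031807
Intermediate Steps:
D(t, u) = 2 + t + u
h(x) = x (h(x) = (2 + x**2 - 2)/x = x**2/x = x)
((3805 - 20480)/(29701 - 32084))/h(-220) = ((3805 - 20480)/(29701 - 32084))/(-220) = -16675/(-2383)*(-1/220) = -16675*(-1/2383)*(-1/220) = (16675/2383)*(-1/220) = -3335/104852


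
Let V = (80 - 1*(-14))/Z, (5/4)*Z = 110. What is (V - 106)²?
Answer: 21316689/1936 ≈ 11011.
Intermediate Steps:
Z = 88 (Z = (⅘)*110 = 88)
V = 47/44 (V = (80 - 1*(-14))/88 = (80 + 14)*(1/88) = 94*(1/88) = 47/44 ≈ 1.0682)
(V - 106)² = (47/44 - 106)² = (-4617/44)² = 21316689/1936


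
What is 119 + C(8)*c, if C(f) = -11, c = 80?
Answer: -761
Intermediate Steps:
119 + C(8)*c = 119 - 11*80 = 119 - 880 = -761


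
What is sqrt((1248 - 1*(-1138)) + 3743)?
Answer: 3*sqrt(681) ≈ 78.288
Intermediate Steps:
sqrt((1248 - 1*(-1138)) + 3743) = sqrt((1248 + 1138) + 3743) = sqrt(2386 + 3743) = sqrt(6129) = 3*sqrt(681)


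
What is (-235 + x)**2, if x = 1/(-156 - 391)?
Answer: 16524074116/299209 ≈ 55226.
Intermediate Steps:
x = -1/547 (x = 1/(-547) = -1/547 ≈ -0.0018282)
(-235 + x)**2 = (-235 - 1/547)**2 = (-128546/547)**2 = 16524074116/299209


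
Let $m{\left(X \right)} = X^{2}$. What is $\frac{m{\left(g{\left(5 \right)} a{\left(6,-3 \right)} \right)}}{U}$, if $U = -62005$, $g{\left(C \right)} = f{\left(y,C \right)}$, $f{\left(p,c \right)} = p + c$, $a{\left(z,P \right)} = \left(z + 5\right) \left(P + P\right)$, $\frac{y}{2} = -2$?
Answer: $- \frac{4356}{62005} \approx -0.070252$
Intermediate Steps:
$y = -4$ ($y = 2 \left(-2\right) = -4$)
$a{\left(z,P \right)} = 2 P \left(5 + z\right)$ ($a{\left(z,P \right)} = \left(5 + z\right) 2 P = 2 P \left(5 + z\right)$)
$f{\left(p,c \right)} = c + p$
$g{\left(C \right)} = -4 + C$ ($g{\left(C \right)} = C - 4 = -4 + C$)
$\frac{m{\left(g{\left(5 \right)} a{\left(6,-3 \right)} \right)}}{U} = \frac{\left(\left(-4 + 5\right) 2 \left(-3\right) \left(5 + 6\right)\right)^{2}}{-62005} = \left(1 \cdot 2 \left(-3\right) 11\right)^{2} \left(- \frac{1}{62005}\right) = \left(1 \left(-66\right)\right)^{2} \left(- \frac{1}{62005}\right) = \left(-66\right)^{2} \left(- \frac{1}{62005}\right) = 4356 \left(- \frac{1}{62005}\right) = - \frac{4356}{62005}$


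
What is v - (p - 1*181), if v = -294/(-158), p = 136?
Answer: 3702/79 ≈ 46.861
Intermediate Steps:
v = 147/79 (v = -294*(-1/158) = 147/79 ≈ 1.8608)
v - (p - 1*181) = 147/79 - (136 - 1*181) = 147/79 - (136 - 181) = 147/79 - 1*(-45) = 147/79 + 45 = 3702/79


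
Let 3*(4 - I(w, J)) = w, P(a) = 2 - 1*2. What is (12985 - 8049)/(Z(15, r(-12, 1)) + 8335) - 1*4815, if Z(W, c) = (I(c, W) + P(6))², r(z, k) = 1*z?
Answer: -40436249/8399 ≈ -4814.4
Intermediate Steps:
P(a) = 0 (P(a) = 2 - 2 = 0)
I(w, J) = 4 - w/3
r(z, k) = z
Z(W, c) = (4 - c/3)² (Z(W, c) = ((4 - c/3) + 0)² = (4 - c/3)²)
(12985 - 8049)/(Z(15, r(-12, 1)) + 8335) - 1*4815 = (12985 - 8049)/((-12 - 12)²/9 + 8335) - 1*4815 = 4936/((⅑)*(-24)² + 8335) - 4815 = 4936/((⅑)*576 + 8335) - 4815 = 4936/(64 + 8335) - 4815 = 4936/8399 - 4815 = -40436249/8399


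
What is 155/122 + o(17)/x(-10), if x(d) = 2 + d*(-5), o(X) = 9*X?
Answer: 13363/3172 ≈ 4.2128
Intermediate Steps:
x(d) = 2 - 5*d
155/122 + o(17)/x(-10) = 155/122 + (9*17)/(2 - 5*(-10)) = 155*(1/122) + 153/(2 + 50) = 155/122 + 153/52 = 13363/3172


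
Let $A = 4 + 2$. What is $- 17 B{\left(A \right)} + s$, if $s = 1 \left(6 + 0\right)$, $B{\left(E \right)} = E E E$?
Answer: $-3666$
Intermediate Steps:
$A = 6$
$B{\left(E \right)} = E^{3}$ ($B{\left(E \right)} = E^{2} E = E^{3}$)
$s = 6$ ($s = 1 \cdot 6 = 6$)
$- 17 B{\left(A \right)} + s = - 17 \cdot 6^{3} + 6 = \left(-17\right) 216 + 6 = -3672 + 6 = -3666$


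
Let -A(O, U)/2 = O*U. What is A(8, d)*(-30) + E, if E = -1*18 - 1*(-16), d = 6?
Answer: 2878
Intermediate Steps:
E = -2 (E = -18 + 16 = -2)
A(O, U) = -2*O*U
A(8, d)*(-30) + E = -2*8*6*(-30) - 2 = -96*(-30) - 2 = 2880 - 2 = 2878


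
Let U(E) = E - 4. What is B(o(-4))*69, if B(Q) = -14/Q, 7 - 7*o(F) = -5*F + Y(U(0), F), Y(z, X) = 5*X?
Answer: -966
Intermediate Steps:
U(E) = -4 + E
o(F) = 1 (o(F) = 1 - (-5*F + 5*F)/7 = 1 - ⅐*0 = 1 + 0 = 1)
B(o(-4))*69 = -14/1*69 = -14*1*69 = -14*69 = -966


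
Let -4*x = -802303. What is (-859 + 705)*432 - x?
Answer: -1068415/4 ≈ -2.6710e+5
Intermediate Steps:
x = 802303/4 (x = -¼*(-802303) = 802303/4 ≈ 2.0058e+5)
(-859 + 705)*432 - x = (-859 + 705)*432 - 1*802303/4 = -154*432 - 802303/4 = -66528 - 802303/4 = -1068415/4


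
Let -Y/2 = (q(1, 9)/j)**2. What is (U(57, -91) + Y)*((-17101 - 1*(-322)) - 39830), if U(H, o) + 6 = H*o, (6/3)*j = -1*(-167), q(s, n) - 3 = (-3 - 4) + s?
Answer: 8198548382241/27889 ≈ 2.9397e+8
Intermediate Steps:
q(s, n) = -4 + s (q(s, n) = 3 + ((-3 - 4) + s) = 3 + (-7 + s) = -4 + s)
j = 167/2 (j = (-1*(-167))/2 = (1/2)*167 = 167/2 ≈ 83.500)
Y = -72/27889 (Y = -2*4*(-4 + 1)**2/27889 = -2*(-3*2/167)**2 = -2*(-6/167)**2 = -2*36/27889 = -72/27889 ≈ -0.0025817)
U(H, o) = -6 + H*o
(U(57, -91) + Y)*((-17101 - 1*(-322)) - 39830) = ((-6 + 57*(-91)) - 72/27889)*((-17101 - 1*(-322)) - 39830) = ((-6 - 5187) - 72/27889)*((-17101 + 322) - 39830) = (-5193 - 72/27889)*(-16779 - 39830) = -144827649/27889*(-56609) = 8198548382241/27889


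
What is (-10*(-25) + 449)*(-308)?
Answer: -215292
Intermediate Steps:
(-10*(-25) + 449)*(-308) = (250 + 449)*(-308) = 699*(-308) = -215292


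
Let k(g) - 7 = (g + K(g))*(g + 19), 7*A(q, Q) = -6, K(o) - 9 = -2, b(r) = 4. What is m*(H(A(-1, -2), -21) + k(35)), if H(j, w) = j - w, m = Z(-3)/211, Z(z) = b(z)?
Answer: 64264/1477 ≈ 43.510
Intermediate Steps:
Z(z) = 4
K(o) = 7 (K(o) = 9 - 2 = 7)
A(q, Q) = -6/7 (A(q, Q) = (⅐)*(-6) = -6/7)
k(g) = 7 + (7 + g)*(19 + g) (k(g) = 7 + (g + 7)*(g + 19) = 7 + (7 + g)*(19 + g))
m = 4/211 ≈ 0.018957
m*(H(A(-1, -2), -21) + k(35)) = 4*((-6/7 - 1*(-21)) + (140 + 35² + 26*35))/211 = 4*((-6/7 + 21) + (140 + 1225 + 910))/211 = 4*(141/7 + 2275)/211 = (4/211)*(16066/7) = 64264/1477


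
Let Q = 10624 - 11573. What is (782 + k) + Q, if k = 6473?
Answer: 6306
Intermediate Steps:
Q = -949
(782 + k) + Q = (782 + 6473) - 949 = 7255 - 949 = 6306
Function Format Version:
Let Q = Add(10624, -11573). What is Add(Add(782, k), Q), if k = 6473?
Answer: 6306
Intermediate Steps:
Q = -949
Add(Add(782, k), Q) = Add(Add(782, 6473), -949) = Add(7255, -949) = 6306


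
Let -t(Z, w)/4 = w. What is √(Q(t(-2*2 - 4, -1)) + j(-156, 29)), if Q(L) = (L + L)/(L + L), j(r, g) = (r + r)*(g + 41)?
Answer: I*√21839 ≈ 147.78*I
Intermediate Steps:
j(r, g) = 2*r*(41 + g) (j(r, g) = (2*r)*(41 + g) = 2*r*(41 + g))
t(Z, w) = -4*w
Q(L) = 1 (Q(L) = (2*L)/((2*L)) = (2*L)*(1/(2*L)) = 1)
√(Q(t(-2*2 - 4, -1)) + j(-156, 29)) = √(1 + 2*(-156)*(41 + 29)) = √(1 + 2*(-156)*70) = √(1 - 21840) = √(-21839) = I*√21839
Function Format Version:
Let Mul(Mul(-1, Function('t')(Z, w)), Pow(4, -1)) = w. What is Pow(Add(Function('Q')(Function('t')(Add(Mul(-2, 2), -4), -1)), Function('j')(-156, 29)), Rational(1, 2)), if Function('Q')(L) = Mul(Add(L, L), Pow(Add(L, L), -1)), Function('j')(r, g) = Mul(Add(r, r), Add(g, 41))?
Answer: Mul(I, Pow(21839, Rational(1, 2))) ≈ Mul(147.78, I)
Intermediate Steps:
Function('j')(r, g) = Mul(2, r, Add(41, g)) (Function('j')(r, g) = Mul(Mul(2, r), Add(41, g)) = Mul(2, r, Add(41, g)))
Function('t')(Z, w) = Mul(-4, w)
Function('Q')(L) = 1 (Function('Q')(L) = Mul(Mul(2, L), Pow(Mul(2, L), -1)) = Mul(Mul(2, L), Mul(Rational(1, 2), Pow(L, -1))) = 1)
Pow(Add(Function('Q')(Function('t')(Add(Mul(-2, 2), -4), -1)), Function('j')(-156, 29)), Rational(1, 2)) = Pow(Add(1, Mul(2, -156, Add(41, 29))), Rational(1, 2)) = Pow(Add(1, Mul(2, -156, 70)), Rational(1, 2)) = Pow(Add(1, -21840), Rational(1, 2)) = Pow(-21839, Rational(1, 2)) = Mul(I, Pow(21839, Rational(1, 2)))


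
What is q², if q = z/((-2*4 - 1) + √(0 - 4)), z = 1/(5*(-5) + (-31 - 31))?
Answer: 77/54686025 + 4*I/6076225 ≈ 1.408e-6 + 6.583e-7*I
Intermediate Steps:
z = -1/87 (z = 1/(-25 - 62) = 1/(-87) = -1/87 ≈ -0.011494)
q = -(-9 - 2*I)/7395 (q = -1/87/((-2*4 - 1) + √(0 - 4)) = -1/87/((-8 - 1) + √(-4)) = -1/87/(-9 + 2*I) = ((-9 - 2*I)/85)*(-1/87) = -(-9 - 2*I)/7395 ≈ 0.001217 + 0.00027045*I)
q² = (3/2465 + 2*I/7395)²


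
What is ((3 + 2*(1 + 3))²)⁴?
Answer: 214358881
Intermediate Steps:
((3 + 2*(1 + 3))²)⁴ = ((3 + 2*4)²)⁴ = ((3 + 8)²)⁴ = (11²)⁴ = 121⁴ = 214358881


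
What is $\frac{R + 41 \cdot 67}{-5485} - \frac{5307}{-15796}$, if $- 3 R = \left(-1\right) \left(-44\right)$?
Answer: $- \frac{42153127}{259923180} \approx -0.16218$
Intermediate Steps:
$R = - \frac{44}{3}$ ($R = - \frac{\left(-1\right) \left(-44\right)}{3} = \left(- \frac{1}{3}\right) 44 = - \frac{44}{3} \approx -14.667$)
$\frac{R + 41 \cdot 67}{-5485} - \frac{5307}{-15796} = \frac{- \frac{44}{3} + 41 \cdot 67}{-5485} - \frac{5307}{-15796} = \left(- \frac{44}{3} + 2747\right) \left(- \frac{1}{5485}\right) - - \frac{5307}{15796} = \frac{8197}{3} \left(- \frac{1}{5485}\right) + \frac{5307}{15796} = - \frac{8197}{16455} + \frac{5307}{15796} = - \frac{42153127}{259923180}$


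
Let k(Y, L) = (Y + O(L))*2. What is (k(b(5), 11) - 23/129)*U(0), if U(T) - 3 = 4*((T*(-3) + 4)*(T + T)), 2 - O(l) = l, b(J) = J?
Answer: -1055/43 ≈ -24.535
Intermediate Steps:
O(l) = 2 - l
U(T) = 3 + 8*T*(4 - 3*T) (U(T) = 3 + 4*((T*(-3) + 4)*(T + T)) = 3 + 4*((-3*T + 4)*(2*T)) = 3 + 4*((4 - 3*T)*(2*T)) = 3 + 4*(2*T*(4 - 3*T)) = 3 + 8*T*(4 - 3*T))
k(Y, L) = 4 - 2*L + 2*Y (k(Y, L) = (Y + (2 - L))*2 = (2 + Y - L)*2 = 4 - 2*L + 2*Y)
(k(b(5), 11) - 23/129)*U(0) = ((4 - 2*11 + 2*5) - 23/129)*(3 - 24*0² + 32*0) = ((4 - 22 + 10) - 23*1/129)*(3 - 24*0 + 0) = (-8 - 23/129)*(3 + 0 + 0) = -1055/129*3 = -1055/43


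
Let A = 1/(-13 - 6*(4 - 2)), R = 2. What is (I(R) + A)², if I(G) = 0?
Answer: 1/625 ≈ 0.0016000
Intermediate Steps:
A = -1/25 (A = 1/(-13 - 6*2) = 1/(-13 - 12) = 1/(-25) = -1/25 ≈ -0.040000)
(I(R) + A)² = (0 - 1/25)² = (-1/25)² = 1/625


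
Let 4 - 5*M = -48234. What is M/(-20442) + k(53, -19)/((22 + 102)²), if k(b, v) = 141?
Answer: -363647939/785790480 ≈ -0.46278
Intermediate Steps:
M = 48238/5 (M = ⅘ - ⅕*(-48234) = ⅘ + 48234/5 = 48238/5 ≈ 9647.6)
M/(-20442) + k(53, -19)/((22 + 102)²) = (48238/5)/(-20442) + 141/((22 + 102)²) = (48238/5)*(-1/20442) + 141/(124²) = -24119/51105 + 141/15376 = -363647939/785790480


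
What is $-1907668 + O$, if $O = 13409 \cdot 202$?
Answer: $800950$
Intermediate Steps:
$O = 2708618$
$-1907668 + O = -1907668 + 2708618 = 800950$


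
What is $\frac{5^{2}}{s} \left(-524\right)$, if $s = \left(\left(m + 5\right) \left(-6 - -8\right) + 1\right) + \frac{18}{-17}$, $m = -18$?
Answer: $\frac{222700}{443} \approx 502.71$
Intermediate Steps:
$s = - \frac{443}{17}$ ($s = \left(\left(-18 + 5\right) \left(-6 - -8\right) + 1\right) + \frac{18}{-17} = \left(- 13 \left(-6 + 8\right) + 1\right) + 18 \left(- \frac{1}{17}\right) = \left(\left(-13\right) 2 + 1\right) - \frac{18}{17} = \left(-26 + 1\right) - \frac{18}{17} = -25 - \frac{18}{17} = - \frac{443}{17} \approx -26.059$)
$\frac{5^{2}}{s} \left(-524\right) = \frac{5^{2}}{- \frac{443}{17}} \left(-524\right) = 25 \left(- \frac{17}{443}\right) \left(-524\right) = \left(- \frac{425}{443}\right) \left(-524\right) = \frac{222700}{443}$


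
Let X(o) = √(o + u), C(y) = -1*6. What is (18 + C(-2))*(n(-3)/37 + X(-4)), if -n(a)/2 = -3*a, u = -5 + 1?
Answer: -216/37 + 24*I*√2 ≈ -5.8378 + 33.941*I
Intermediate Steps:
u = -4
n(a) = 6*a (n(a) = -(-6)*a = 6*a)
C(y) = -6
X(o) = √(-4 + o) (X(o) = √(o - 4) = √(-4 + o))
(18 + C(-2))*(n(-3)/37 + X(-4)) = (18 - 6)*((6*(-3))/37 + √(-4 - 4)) = 12*(-18*1/37 + √(-8)) = 12*(-18/37 + 2*I*√2) = -216/37 + 24*I*√2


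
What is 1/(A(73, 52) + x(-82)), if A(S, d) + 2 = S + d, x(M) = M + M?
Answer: -1/41 ≈ -0.024390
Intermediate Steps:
x(M) = 2*M
A(S, d) = -2 + S + d (A(S, d) = -2 + (S + d) = -2 + S + d)
1/(A(73, 52) + x(-82)) = 1/((-2 + 73 + 52) + 2*(-82)) = 1/(123 - 164) = 1/(-41) = -1/41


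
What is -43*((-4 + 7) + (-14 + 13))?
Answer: -86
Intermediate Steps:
-43*((-4 + 7) + (-14 + 13)) = -43*(3 - 1) = -43*2 = -86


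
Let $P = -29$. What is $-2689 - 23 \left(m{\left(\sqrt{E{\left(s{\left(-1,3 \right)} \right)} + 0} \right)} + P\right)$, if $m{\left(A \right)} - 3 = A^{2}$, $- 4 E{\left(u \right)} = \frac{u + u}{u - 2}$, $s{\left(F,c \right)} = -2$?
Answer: $- \frac{8341}{4} \approx -2085.3$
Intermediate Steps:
$E{\left(u \right)} = - \frac{u}{2 \left(-2 + u\right)}$ ($E{\left(u \right)} = - \frac{\left(u + u\right) \frac{1}{u - 2}}{4} = - \frac{2 u \frac{1}{-2 + u}}{4} = - \frac{u}{2 \left(-2 + u\right)}$)
$m{\left(A \right)} = 3 + A^{2}$
$-2689 - 23 \left(m{\left(\sqrt{E{\left(s{\left(-1,3 \right)} \right)} + 0} \right)} + P\right) = -2689 - 23 \left(\left(3 + \left(\sqrt{\left(-1\right) \left(-2\right) \frac{1}{-4 + 2 \left(-2\right)} + 0}\right)^{2}\right) - 29\right) = -2689 - 23 \left(\left(3 + \left(\sqrt{\left(-1\right) \left(-2\right) \frac{1}{-4 - 4} + 0}\right)^{2}\right) - 29\right) = -2689 - 23 \left(\left(3 + \left(\sqrt{\left(-1\right) \left(-2\right) \frac{1}{-8} + 0}\right)^{2}\right) - 29\right) = -2689 - 23 \left(\left(3 + \left(\sqrt{\left(-1\right) \left(-2\right) \left(- \frac{1}{8}\right) + 0}\right)^{2}\right) - 29\right) = -2689 - 23 \left(\left(3 + \left(\sqrt{- \frac{1}{4} + 0}\right)^{2}\right) - 29\right) = -2689 - 23 \left(\left(3 + \left(\sqrt{- \frac{1}{4}}\right)^{2}\right) - 29\right) = -2689 - 23 \left(\left(3 + \left(\frac{i}{2}\right)^{2}\right) - 29\right) = -2689 - 23 \left(\left(3 - \frac{1}{4}\right) - 29\right) = -2689 - 23 \left(\frac{11}{4} - 29\right) = -2689 - - \frac{2415}{4} = -2689 + \frac{2415}{4} = - \frac{8341}{4}$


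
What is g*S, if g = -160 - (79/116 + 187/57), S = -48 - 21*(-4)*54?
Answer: -405459010/551 ≈ -7.3586e+5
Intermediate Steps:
S = 4488 (S = -48 + 84*54 = -48 + 4536 = 4488)
g = -1084115/6612 (g = -160 - (79*(1/116) + 187*(1/57)) = -160 - (79/116 + 187/57) = -160 - 1*26195/6612 = -160 - 26195/6612 = -1084115/6612 ≈ -163.96)
g*S = -1084115/6612*4488 = -405459010/551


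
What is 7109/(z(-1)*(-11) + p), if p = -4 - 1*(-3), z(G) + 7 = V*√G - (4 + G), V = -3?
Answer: 774881/12970 - 234597*I/12970 ≈ 59.744 - 18.088*I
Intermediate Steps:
z(G) = -11 - G - 3*√G (z(G) = -7 + (-3*√G - (4 + G)) = -7 + (-3*√G + (-4 - G)) = -7 + (-4 - G - 3*√G) = -11 - G - 3*√G)
p = -1 (p = -4 + 3 = -1)
7109/(z(-1)*(-11) + p) = 7109/((-11 - 1*(-1) - 3*I)*(-11) - 1) = 7109/((-11 + 1 - 3*I)*(-11) - 1) = 7109/((-10 - 3*I)*(-11) - 1) = 7109/((110 + 33*I) - 1) = 7109/(109 + 33*I) = 7109*((109 - 33*I)/12970) = 7109*(109 - 33*I)/12970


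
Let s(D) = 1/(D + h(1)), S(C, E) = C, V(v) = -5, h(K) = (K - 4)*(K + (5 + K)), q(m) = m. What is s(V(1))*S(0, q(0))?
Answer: 0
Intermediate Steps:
h(K) = (-4 + K)*(5 + 2*K)
s(D) = 1/(-21 + D) (s(D) = 1/(D + (-20 - 3*1 + 2*1²)) = 1/(D + (-20 - 3 + 2*1)) = 1/(D + (-20 - 3 + 2)) = 1/(D - 21) = 1/(-21 + D))
s(V(1))*S(0, q(0)) = 0/(-21 - 5) = 0/(-26) = -1/26*0 = 0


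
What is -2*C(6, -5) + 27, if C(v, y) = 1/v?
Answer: 80/3 ≈ 26.667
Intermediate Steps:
-2*C(6, -5) + 27 = -2/6 + 27 = -2*⅙ + 27 = -⅓ + 27 = 80/3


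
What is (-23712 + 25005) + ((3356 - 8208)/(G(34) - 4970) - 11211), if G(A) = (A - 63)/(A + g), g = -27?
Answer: -345300878/34819 ≈ -9917.0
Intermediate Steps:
G(A) = (-63 + A)/(-27 + A) (G(A) = (A - 63)/(A - 27) = (-63 + A)/(-27 + A))
(-23712 + 25005) + ((3356 - 8208)/(G(34) - 4970) - 11211) = (-23712 + 25005) + ((3356 - 8208)/((-63 + 34)/(-27 + 34) - 4970) - 11211) = 1293 + (-4852/(-29/7 - 4970) - 11211) = 1293 + (-4852/(-34819/7) - 11211) = 1293 + (-4852*(-7/34819) - 11211) = 1293 + (33964/34819 - 11211) = 1293 - 390321845/34819 = -345300878/34819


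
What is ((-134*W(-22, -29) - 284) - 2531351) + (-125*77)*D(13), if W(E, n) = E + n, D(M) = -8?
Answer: -2447801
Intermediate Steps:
((-134*W(-22, -29) - 284) - 2531351) + (-125*77)*D(13) = ((-134*(-22 - 29) - 284) - 2531351) - 125*77*(-8) = ((-134*(-51) - 284) - 2531351) - 9625*(-8) = ((6834 - 284) - 2531351) + 77000 = (6550 - 2531351) + 77000 = -2524801 + 77000 = -2447801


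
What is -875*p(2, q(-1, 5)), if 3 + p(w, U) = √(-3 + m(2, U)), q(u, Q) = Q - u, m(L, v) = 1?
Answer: 2625 - 875*I*√2 ≈ 2625.0 - 1237.4*I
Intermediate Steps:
p(w, U) = -3 + I*√2 (p(w, U) = -3 + √(-3 + 1) = -3 + √(-2) = -3 + I*√2)
-875*p(2, q(-1, 5)) = -875*(-3 + I*√2) = 2625 - 875*I*√2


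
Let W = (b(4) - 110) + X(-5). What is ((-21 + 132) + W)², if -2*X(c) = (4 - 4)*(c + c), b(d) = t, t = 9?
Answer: 100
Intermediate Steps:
b(d) = 9
X(c) = 0 (X(c) = -(4 - 4)*(c + c)/2 = -0*2*c = -½*0 = 0)
W = -101 (W = (9 - 110) + 0 = -101 + 0 = -101)
((-21 + 132) + W)² = ((-21 + 132) - 101)² = (111 - 101)² = 10² = 100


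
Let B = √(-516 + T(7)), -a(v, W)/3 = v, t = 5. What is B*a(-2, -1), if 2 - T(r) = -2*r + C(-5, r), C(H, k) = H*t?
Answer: 30*I*√19 ≈ 130.77*I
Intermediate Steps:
C(H, k) = 5*H (C(H, k) = H*5 = 5*H)
a(v, W) = -3*v
T(r) = 27 + 2*r (T(r) = 2 - (-2*r + 5*(-5)) = 2 - (-2*r - 25) = 2 - (-25 - 2*r) = 2 + (25 + 2*r) = 27 + 2*r)
B = 5*I*√19 (B = √(-516 + (27 + 2*7)) = √(-516 + (27 + 14)) = √(-516 + 41) = √(-475) = 5*I*√19 ≈ 21.794*I)
B*a(-2, -1) = (5*I*√19)*(-3*(-2)) = (5*I*√19)*6 = 30*I*√19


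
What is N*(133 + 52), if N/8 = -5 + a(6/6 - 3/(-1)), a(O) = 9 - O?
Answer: 0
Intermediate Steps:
N = 0 (N = 8*(-5 + (9 - (6/6 - 3/(-1)))) = 8*(-5 + (9 - (6*(1/6) - 3*(-1)))) = 8*(-5 + (9 - (1 + 3))) = 8*(-5 + (9 - 1*4)) = 8*(-5 + (9 - 4)) = 8*(-5 + 5) = 8*0 = 0)
N*(133 + 52) = 0*(133 + 52) = 0*185 = 0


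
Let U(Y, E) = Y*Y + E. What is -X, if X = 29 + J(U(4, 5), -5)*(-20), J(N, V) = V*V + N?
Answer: 891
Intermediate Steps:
U(Y, E) = E + Y² (U(Y, E) = Y² + E = E + Y²)
J(N, V) = N + V² (J(N, V) = V² + N = N + V²)
X = -891 (X = 29 + ((5 + 4²) + (-5)²)*(-20) = 29 + ((5 + 16) + 25)*(-20) = 29 + (21 + 25)*(-20) = 29 + 46*(-20) = 29 - 920 = -891)
-X = -1*(-891) = 891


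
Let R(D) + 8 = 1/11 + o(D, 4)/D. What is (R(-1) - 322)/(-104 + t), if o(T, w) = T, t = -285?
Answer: 3618/4279 ≈ 0.84552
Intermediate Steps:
R(D) = -76/11 (R(D) = -8 + (1/11 + D/D) = -8 + (1*(1/11) + 1) = -8 + (1/11 + 1) = -8 + 12/11 = -76/11)
(R(-1) - 322)/(-104 + t) = (-76/11 - 322)/(-104 - 285) = -3618/11/(-389) = -3618/11*(-1/389) = 3618/4279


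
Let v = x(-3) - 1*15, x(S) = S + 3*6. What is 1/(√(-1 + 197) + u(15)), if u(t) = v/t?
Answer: 1/14 ≈ 0.071429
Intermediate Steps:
x(S) = 18 + S (x(S) = S + 18 = 18 + S)
v = 0 (v = (18 - 3) - 1*15 = 15 - 15 = 0)
u(t) = 0 (u(t) = 0/t = 0)
1/(√(-1 + 197) + u(15)) = 1/(√(-1 + 197) + 0) = 1/(√196 + 0) = 1/(14 + 0) = 1/14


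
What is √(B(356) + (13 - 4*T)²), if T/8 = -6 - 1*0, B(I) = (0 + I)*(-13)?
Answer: √37397 ≈ 193.38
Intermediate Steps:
B(I) = -13*I (B(I) = I*(-13) = -13*I)
T = -48 (T = 8*(-6 - 1*0) = 8*(-6 + 0) = 8*(-6) = -48)
√(B(356) + (13 - 4*T)²) = √(-13*356 + (13 - 4*(-48))²) = √(-4628 + (13 + 192)²) = √(-4628 + 205²) = √(-4628 + 42025) = √37397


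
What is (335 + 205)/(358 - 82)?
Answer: 45/23 ≈ 1.9565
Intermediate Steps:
(335 + 205)/(358 - 82) = 540/276 = 540*(1/276) = 45/23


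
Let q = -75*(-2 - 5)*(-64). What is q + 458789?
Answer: 425189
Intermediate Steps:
q = -33600 (q = -(-525)*(-64) = -75*(-7)*(-64) = 525*(-64) = -33600)
q + 458789 = -33600 + 458789 = 425189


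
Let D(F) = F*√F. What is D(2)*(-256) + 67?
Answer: 67 - 512*√2 ≈ -657.08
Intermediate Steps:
D(F) = F^(3/2)
D(2)*(-256) + 67 = 2^(3/2)*(-256) + 67 = (2*√2)*(-256) + 67 = -512*√2 + 67 = 67 - 512*√2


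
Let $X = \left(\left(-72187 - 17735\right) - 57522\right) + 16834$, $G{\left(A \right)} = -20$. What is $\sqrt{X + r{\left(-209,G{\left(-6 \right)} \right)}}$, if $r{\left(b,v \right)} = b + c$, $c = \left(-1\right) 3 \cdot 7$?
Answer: $2 i \sqrt{32710} \approx 361.72 i$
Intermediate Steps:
$c = -21$ ($c = \left(-3\right) 7 = -21$)
$r{\left(b,v \right)} = -21 + b$ ($r{\left(b,v \right)} = b - 21 = -21 + b$)
$X = -130610$ ($X = \left(-89922 - 57522\right) + 16834 = -147444 + 16834 = -130610$)
$\sqrt{X + r{\left(-209,G{\left(-6 \right)} \right)}} = \sqrt{-130610 - 230} = \sqrt{-130840} = 2 i \sqrt{32710}$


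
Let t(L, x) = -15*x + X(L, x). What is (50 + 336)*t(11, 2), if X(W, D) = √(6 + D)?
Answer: -11580 + 772*√2 ≈ -10488.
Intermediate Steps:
t(L, x) = √(6 + x) - 15*x (t(L, x) = -15*x + √(6 + x) = √(6 + x) - 15*x)
(50 + 336)*t(11, 2) = (50 + 336)*(√(6 + 2) - 15*2) = 386*(√8 - 30) = 386*(2*√2 - 30) = 386*(-30 + 2*√2) = -11580 + 772*√2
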